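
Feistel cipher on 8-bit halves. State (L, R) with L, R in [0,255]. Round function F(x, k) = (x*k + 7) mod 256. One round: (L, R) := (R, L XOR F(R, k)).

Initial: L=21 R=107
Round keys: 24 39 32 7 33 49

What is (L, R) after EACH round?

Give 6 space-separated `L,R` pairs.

Answer: 107,26 26,150 150,221 221,132 132,214 214,121

Derivation:
Round 1 (k=24): L=107 R=26
Round 2 (k=39): L=26 R=150
Round 3 (k=32): L=150 R=221
Round 4 (k=7): L=221 R=132
Round 5 (k=33): L=132 R=214
Round 6 (k=49): L=214 R=121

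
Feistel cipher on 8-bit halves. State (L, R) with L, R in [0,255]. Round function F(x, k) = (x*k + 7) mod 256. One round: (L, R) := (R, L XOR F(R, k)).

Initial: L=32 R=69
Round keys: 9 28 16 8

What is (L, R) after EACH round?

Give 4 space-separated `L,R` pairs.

Answer: 69,84 84,114 114,115 115,237

Derivation:
Round 1 (k=9): L=69 R=84
Round 2 (k=28): L=84 R=114
Round 3 (k=16): L=114 R=115
Round 4 (k=8): L=115 R=237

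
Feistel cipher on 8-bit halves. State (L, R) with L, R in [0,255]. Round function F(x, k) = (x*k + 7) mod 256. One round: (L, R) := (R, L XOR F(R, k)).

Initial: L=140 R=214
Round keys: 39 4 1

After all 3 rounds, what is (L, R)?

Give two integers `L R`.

Answer: 109 89

Derivation:
Round 1 (k=39): L=214 R=45
Round 2 (k=4): L=45 R=109
Round 3 (k=1): L=109 R=89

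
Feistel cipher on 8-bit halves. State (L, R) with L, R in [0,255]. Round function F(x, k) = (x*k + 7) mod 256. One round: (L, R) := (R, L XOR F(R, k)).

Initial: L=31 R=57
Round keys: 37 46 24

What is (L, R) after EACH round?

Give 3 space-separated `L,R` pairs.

Answer: 57,91 91,88 88,28

Derivation:
Round 1 (k=37): L=57 R=91
Round 2 (k=46): L=91 R=88
Round 3 (k=24): L=88 R=28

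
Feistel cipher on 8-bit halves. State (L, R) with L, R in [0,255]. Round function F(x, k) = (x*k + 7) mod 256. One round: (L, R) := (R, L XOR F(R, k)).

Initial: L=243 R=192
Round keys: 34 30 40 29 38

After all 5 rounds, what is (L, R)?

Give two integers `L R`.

Round 1 (k=34): L=192 R=116
Round 2 (k=30): L=116 R=95
Round 3 (k=40): L=95 R=171
Round 4 (k=29): L=171 R=57
Round 5 (k=38): L=57 R=214

Answer: 57 214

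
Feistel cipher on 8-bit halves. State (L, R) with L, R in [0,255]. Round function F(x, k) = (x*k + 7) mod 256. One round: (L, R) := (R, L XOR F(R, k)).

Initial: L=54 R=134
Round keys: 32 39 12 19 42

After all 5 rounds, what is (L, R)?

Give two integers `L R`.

Round 1 (k=32): L=134 R=241
Round 2 (k=39): L=241 R=56
Round 3 (k=12): L=56 R=86
Round 4 (k=19): L=86 R=81
Round 5 (k=42): L=81 R=7

Answer: 81 7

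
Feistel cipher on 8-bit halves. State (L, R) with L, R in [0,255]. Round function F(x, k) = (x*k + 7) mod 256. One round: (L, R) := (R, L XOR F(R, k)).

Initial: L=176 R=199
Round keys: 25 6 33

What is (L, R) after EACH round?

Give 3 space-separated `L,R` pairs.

Round 1 (k=25): L=199 R=198
Round 2 (k=6): L=198 R=108
Round 3 (k=33): L=108 R=53

Answer: 199,198 198,108 108,53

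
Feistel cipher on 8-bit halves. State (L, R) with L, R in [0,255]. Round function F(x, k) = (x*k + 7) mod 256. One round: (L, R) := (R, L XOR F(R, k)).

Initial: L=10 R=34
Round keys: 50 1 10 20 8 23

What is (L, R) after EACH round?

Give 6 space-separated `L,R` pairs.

Answer: 34,161 161,138 138,202 202,69 69,229 229,223

Derivation:
Round 1 (k=50): L=34 R=161
Round 2 (k=1): L=161 R=138
Round 3 (k=10): L=138 R=202
Round 4 (k=20): L=202 R=69
Round 5 (k=8): L=69 R=229
Round 6 (k=23): L=229 R=223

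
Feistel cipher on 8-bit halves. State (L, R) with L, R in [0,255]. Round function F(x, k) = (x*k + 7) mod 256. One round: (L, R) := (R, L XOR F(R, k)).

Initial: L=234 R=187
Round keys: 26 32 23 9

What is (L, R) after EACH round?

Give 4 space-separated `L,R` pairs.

Answer: 187,239 239,92 92,164 164,151

Derivation:
Round 1 (k=26): L=187 R=239
Round 2 (k=32): L=239 R=92
Round 3 (k=23): L=92 R=164
Round 4 (k=9): L=164 R=151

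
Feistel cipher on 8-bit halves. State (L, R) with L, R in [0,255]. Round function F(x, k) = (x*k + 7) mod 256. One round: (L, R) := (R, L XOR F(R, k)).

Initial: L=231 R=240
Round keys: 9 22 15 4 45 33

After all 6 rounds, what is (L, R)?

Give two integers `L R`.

Round 1 (k=9): L=240 R=144
Round 2 (k=22): L=144 R=151
Round 3 (k=15): L=151 R=112
Round 4 (k=4): L=112 R=80
Round 5 (k=45): L=80 R=103
Round 6 (k=33): L=103 R=30

Answer: 103 30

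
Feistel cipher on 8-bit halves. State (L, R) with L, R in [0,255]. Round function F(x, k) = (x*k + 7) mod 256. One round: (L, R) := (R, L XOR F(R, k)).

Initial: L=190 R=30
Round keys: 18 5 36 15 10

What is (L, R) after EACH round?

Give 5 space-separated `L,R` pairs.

Answer: 30,157 157,6 6,66 66,227 227,167

Derivation:
Round 1 (k=18): L=30 R=157
Round 2 (k=5): L=157 R=6
Round 3 (k=36): L=6 R=66
Round 4 (k=15): L=66 R=227
Round 5 (k=10): L=227 R=167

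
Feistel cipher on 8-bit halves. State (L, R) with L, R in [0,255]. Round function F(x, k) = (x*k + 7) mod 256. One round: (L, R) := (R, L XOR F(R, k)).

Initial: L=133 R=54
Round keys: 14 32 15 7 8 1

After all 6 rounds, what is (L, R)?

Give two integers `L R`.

Round 1 (k=14): L=54 R=126
Round 2 (k=32): L=126 R=241
Round 3 (k=15): L=241 R=88
Round 4 (k=7): L=88 R=158
Round 5 (k=8): L=158 R=175
Round 6 (k=1): L=175 R=40

Answer: 175 40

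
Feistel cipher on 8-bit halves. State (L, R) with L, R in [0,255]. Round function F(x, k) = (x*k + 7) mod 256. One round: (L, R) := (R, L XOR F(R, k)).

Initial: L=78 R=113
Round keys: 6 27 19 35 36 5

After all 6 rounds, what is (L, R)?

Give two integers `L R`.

Round 1 (k=6): L=113 R=227
Round 2 (k=27): L=227 R=137
Round 3 (k=19): L=137 R=209
Round 4 (k=35): L=209 R=19
Round 5 (k=36): L=19 R=98
Round 6 (k=5): L=98 R=226

Answer: 98 226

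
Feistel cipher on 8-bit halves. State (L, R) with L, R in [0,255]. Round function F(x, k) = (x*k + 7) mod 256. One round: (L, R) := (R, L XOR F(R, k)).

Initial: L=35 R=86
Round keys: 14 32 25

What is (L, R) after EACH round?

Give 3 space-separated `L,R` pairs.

Round 1 (k=14): L=86 R=152
Round 2 (k=32): L=152 R=81
Round 3 (k=25): L=81 R=104

Answer: 86,152 152,81 81,104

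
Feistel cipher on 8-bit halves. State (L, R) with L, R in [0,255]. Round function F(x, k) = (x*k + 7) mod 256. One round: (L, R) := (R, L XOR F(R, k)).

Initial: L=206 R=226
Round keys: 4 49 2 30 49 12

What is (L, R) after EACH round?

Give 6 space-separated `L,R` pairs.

Round 1 (k=4): L=226 R=65
Round 2 (k=49): L=65 R=154
Round 3 (k=2): L=154 R=122
Round 4 (k=30): L=122 R=201
Round 5 (k=49): L=201 R=250
Round 6 (k=12): L=250 R=118

Answer: 226,65 65,154 154,122 122,201 201,250 250,118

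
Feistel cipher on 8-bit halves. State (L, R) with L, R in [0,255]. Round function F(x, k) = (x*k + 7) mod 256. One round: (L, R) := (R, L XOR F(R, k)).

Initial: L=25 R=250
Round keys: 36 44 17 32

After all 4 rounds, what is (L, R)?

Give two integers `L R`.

Round 1 (k=36): L=250 R=54
Round 2 (k=44): L=54 R=181
Round 3 (k=17): L=181 R=58
Round 4 (k=32): L=58 R=242

Answer: 58 242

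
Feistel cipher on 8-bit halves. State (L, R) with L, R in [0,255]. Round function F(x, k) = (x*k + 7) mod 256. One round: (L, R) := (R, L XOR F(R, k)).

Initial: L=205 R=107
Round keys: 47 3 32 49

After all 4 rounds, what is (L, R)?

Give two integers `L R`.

Round 1 (k=47): L=107 R=97
Round 2 (k=3): L=97 R=65
Round 3 (k=32): L=65 R=70
Round 4 (k=49): L=70 R=44

Answer: 70 44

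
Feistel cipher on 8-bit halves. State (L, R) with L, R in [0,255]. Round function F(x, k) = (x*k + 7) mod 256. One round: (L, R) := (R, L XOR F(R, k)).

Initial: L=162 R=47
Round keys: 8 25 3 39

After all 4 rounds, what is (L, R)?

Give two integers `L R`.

Answer: 253 33

Derivation:
Round 1 (k=8): L=47 R=221
Round 2 (k=25): L=221 R=179
Round 3 (k=3): L=179 R=253
Round 4 (k=39): L=253 R=33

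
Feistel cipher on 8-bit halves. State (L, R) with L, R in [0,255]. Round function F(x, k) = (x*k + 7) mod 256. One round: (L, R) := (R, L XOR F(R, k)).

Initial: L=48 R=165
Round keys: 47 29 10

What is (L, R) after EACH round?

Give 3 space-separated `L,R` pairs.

Answer: 165,98 98,132 132,77

Derivation:
Round 1 (k=47): L=165 R=98
Round 2 (k=29): L=98 R=132
Round 3 (k=10): L=132 R=77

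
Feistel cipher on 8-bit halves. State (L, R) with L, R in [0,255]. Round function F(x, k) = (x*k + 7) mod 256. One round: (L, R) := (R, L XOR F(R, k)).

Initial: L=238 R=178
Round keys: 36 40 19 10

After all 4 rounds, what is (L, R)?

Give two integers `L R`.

Answer: 79 128

Derivation:
Round 1 (k=36): L=178 R=225
Round 2 (k=40): L=225 R=157
Round 3 (k=19): L=157 R=79
Round 4 (k=10): L=79 R=128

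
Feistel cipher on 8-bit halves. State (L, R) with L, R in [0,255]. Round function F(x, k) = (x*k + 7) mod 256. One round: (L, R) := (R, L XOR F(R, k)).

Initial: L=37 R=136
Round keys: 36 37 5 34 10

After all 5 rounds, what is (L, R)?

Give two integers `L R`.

Round 1 (k=36): L=136 R=2
Round 2 (k=37): L=2 R=217
Round 3 (k=5): L=217 R=70
Round 4 (k=34): L=70 R=138
Round 5 (k=10): L=138 R=45

Answer: 138 45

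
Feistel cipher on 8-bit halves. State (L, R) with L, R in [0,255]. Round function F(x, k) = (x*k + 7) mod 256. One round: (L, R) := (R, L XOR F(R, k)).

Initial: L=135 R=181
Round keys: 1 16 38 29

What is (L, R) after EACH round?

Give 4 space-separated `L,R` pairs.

Round 1 (k=1): L=181 R=59
Round 2 (k=16): L=59 R=2
Round 3 (k=38): L=2 R=104
Round 4 (k=29): L=104 R=205

Answer: 181,59 59,2 2,104 104,205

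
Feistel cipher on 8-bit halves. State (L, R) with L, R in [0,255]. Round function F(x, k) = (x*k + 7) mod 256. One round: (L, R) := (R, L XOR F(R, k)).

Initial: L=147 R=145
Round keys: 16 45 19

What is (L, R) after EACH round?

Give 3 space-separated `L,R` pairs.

Round 1 (k=16): L=145 R=132
Round 2 (k=45): L=132 R=170
Round 3 (k=19): L=170 R=33

Answer: 145,132 132,170 170,33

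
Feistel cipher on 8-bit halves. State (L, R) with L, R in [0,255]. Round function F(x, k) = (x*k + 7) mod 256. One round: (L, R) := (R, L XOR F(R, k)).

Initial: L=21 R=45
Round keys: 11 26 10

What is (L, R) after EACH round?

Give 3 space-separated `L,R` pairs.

Round 1 (k=11): L=45 R=227
Round 2 (k=26): L=227 R=56
Round 3 (k=10): L=56 R=212

Answer: 45,227 227,56 56,212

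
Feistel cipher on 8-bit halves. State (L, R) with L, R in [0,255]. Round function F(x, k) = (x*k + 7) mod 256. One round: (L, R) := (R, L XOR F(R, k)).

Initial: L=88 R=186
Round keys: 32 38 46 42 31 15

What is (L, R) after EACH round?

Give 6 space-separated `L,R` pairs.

Round 1 (k=32): L=186 R=31
Round 2 (k=38): L=31 R=27
Round 3 (k=46): L=27 R=254
Round 4 (k=42): L=254 R=168
Round 5 (k=31): L=168 R=161
Round 6 (k=15): L=161 R=222

Answer: 186,31 31,27 27,254 254,168 168,161 161,222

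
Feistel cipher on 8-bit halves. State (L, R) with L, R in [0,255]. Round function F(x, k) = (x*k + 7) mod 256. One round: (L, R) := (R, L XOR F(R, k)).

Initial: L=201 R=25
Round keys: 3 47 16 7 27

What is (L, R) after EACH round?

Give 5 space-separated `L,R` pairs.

Answer: 25,155 155,101 101,204 204,254 254,29

Derivation:
Round 1 (k=3): L=25 R=155
Round 2 (k=47): L=155 R=101
Round 3 (k=16): L=101 R=204
Round 4 (k=7): L=204 R=254
Round 5 (k=27): L=254 R=29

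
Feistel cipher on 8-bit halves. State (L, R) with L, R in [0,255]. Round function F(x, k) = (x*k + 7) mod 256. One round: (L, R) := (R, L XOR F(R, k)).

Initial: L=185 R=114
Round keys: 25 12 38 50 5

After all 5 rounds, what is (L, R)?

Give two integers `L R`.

Answer: 84 222

Derivation:
Round 1 (k=25): L=114 R=144
Round 2 (k=12): L=144 R=181
Round 3 (k=38): L=181 R=117
Round 4 (k=50): L=117 R=84
Round 5 (k=5): L=84 R=222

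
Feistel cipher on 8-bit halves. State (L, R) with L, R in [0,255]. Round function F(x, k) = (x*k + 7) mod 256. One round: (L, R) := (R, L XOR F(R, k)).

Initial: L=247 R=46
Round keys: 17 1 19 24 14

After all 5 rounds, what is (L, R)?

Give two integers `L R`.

Round 1 (k=17): L=46 R=226
Round 2 (k=1): L=226 R=199
Round 3 (k=19): L=199 R=46
Round 4 (k=24): L=46 R=144
Round 5 (k=14): L=144 R=201

Answer: 144 201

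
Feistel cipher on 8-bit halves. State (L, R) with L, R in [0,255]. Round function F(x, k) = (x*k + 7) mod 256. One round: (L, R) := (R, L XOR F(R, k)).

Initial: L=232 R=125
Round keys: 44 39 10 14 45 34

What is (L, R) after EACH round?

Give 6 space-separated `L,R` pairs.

Answer: 125,107 107,41 41,202 202,58 58,243 243,119

Derivation:
Round 1 (k=44): L=125 R=107
Round 2 (k=39): L=107 R=41
Round 3 (k=10): L=41 R=202
Round 4 (k=14): L=202 R=58
Round 5 (k=45): L=58 R=243
Round 6 (k=34): L=243 R=119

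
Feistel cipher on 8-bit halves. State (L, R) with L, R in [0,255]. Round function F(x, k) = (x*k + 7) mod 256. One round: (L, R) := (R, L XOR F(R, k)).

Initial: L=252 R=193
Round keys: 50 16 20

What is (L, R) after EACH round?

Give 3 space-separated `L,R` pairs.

Answer: 193,69 69,150 150,250

Derivation:
Round 1 (k=50): L=193 R=69
Round 2 (k=16): L=69 R=150
Round 3 (k=20): L=150 R=250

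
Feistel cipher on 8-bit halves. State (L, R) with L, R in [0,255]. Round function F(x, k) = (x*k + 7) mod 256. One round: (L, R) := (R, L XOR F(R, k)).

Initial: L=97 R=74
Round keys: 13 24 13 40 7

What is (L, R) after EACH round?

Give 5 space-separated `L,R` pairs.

Answer: 74,168 168,141 141,152 152,74 74,149

Derivation:
Round 1 (k=13): L=74 R=168
Round 2 (k=24): L=168 R=141
Round 3 (k=13): L=141 R=152
Round 4 (k=40): L=152 R=74
Round 5 (k=7): L=74 R=149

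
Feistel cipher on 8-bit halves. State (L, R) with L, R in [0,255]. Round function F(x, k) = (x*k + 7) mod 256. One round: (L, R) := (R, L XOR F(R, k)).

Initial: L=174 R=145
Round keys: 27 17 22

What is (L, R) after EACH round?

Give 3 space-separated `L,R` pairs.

Round 1 (k=27): L=145 R=252
Round 2 (k=17): L=252 R=82
Round 3 (k=22): L=82 R=239

Answer: 145,252 252,82 82,239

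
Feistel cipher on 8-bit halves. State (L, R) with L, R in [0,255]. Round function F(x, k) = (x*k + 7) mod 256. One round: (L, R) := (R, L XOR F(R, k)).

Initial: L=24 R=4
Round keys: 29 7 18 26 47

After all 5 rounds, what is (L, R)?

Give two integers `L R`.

Round 1 (k=29): L=4 R=99
Round 2 (k=7): L=99 R=184
Round 3 (k=18): L=184 R=148
Round 4 (k=26): L=148 R=183
Round 5 (k=47): L=183 R=52

Answer: 183 52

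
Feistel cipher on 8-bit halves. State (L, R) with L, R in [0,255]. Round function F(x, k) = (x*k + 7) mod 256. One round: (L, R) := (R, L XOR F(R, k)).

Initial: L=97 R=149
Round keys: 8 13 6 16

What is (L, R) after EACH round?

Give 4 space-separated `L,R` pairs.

Answer: 149,206 206,232 232,185 185,127

Derivation:
Round 1 (k=8): L=149 R=206
Round 2 (k=13): L=206 R=232
Round 3 (k=6): L=232 R=185
Round 4 (k=16): L=185 R=127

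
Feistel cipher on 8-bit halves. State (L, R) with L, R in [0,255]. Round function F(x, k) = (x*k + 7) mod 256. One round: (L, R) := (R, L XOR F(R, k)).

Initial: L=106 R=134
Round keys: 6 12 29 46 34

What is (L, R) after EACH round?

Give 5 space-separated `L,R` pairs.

Answer: 134,65 65,149 149,169 169,240 240,78

Derivation:
Round 1 (k=6): L=134 R=65
Round 2 (k=12): L=65 R=149
Round 3 (k=29): L=149 R=169
Round 4 (k=46): L=169 R=240
Round 5 (k=34): L=240 R=78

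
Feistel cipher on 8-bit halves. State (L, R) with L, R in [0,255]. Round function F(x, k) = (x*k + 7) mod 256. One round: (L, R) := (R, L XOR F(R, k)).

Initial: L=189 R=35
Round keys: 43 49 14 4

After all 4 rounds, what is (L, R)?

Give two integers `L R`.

Answer: 76 88

Derivation:
Round 1 (k=43): L=35 R=85
Round 2 (k=49): L=85 R=111
Round 3 (k=14): L=111 R=76
Round 4 (k=4): L=76 R=88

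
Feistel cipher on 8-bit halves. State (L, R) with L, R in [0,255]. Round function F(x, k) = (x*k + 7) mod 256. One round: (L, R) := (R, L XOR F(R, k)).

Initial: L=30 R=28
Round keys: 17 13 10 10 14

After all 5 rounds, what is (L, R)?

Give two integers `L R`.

Round 1 (k=17): L=28 R=253
Round 2 (k=13): L=253 R=252
Round 3 (k=10): L=252 R=34
Round 4 (k=10): L=34 R=167
Round 5 (k=14): L=167 R=11

Answer: 167 11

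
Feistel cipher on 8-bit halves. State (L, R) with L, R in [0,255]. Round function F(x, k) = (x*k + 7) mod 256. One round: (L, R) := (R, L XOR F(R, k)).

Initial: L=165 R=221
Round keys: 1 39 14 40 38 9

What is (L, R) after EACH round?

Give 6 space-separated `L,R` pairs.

Round 1 (k=1): L=221 R=65
Round 2 (k=39): L=65 R=51
Round 3 (k=14): L=51 R=144
Round 4 (k=40): L=144 R=180
Round 5 (k=38): L=180 R=47
Round 6 (k=9): L=47 R=26

Answer: 221,65 65,51 51,144 144,180 180,47 47,26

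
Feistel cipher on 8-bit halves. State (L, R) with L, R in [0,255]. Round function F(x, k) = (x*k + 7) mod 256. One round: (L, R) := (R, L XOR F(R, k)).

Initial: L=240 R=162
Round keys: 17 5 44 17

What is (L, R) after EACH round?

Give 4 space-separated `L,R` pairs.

Round 1 (k=17): L=162 R=57
Round 2 (k=5): L=57 R=134
Round 3 (k=44): L=134 R=54
Round 4 (k=17): L=54 R=27

Answer: 162,57 57,134 134,54 54,27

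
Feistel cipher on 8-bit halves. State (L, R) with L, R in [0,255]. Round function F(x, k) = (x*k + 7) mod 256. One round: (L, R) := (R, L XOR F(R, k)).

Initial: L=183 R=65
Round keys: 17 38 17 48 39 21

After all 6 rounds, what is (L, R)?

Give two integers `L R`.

Answer: 240 240

Derivation:
Round 1 (k=17): L=65 R=239
Round 2 (k=38): L=239 R=192
Round 3 (k=17): L=192 R=40
Round 4 (k=48): L=40 R=71
Round 5 (k=39): L=71 R=240
Round 6 (k=21): L=240 R=240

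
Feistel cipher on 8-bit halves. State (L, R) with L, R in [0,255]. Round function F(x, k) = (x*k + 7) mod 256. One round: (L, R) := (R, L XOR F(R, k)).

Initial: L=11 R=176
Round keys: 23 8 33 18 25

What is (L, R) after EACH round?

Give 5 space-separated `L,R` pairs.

Answer: 176,220 220,87 87,226 226,188 188,129

Derivation:
Round 1 (k=23): L=176 R=220
Round 2 (k=8): L=220 R=87
Round 3 (k=33): L=87 R=226
Round 4 (k=18): L=226 R=188
Round 5 (k=25): L=188 R=129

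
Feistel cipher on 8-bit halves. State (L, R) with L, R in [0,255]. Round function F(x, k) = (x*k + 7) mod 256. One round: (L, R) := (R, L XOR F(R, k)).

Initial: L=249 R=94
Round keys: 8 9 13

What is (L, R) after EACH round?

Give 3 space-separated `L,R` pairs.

Answer: 94,14 14,219 219,40

Derivation:
Round 1 (k=8): L=94 R=14
Round 2 (k=9): L=14 R=219
Round 3 (k=13): L=219 R=40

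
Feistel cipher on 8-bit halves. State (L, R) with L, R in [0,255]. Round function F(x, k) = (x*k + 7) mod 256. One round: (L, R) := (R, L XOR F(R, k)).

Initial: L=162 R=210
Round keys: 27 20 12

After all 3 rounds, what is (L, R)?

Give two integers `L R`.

Answer: 225 28

Derivation:
Round 1 (k=27): L=210 R=143
Round 2 (k=20): L=143 R=225
Round 3 (k=12): L=225 R=28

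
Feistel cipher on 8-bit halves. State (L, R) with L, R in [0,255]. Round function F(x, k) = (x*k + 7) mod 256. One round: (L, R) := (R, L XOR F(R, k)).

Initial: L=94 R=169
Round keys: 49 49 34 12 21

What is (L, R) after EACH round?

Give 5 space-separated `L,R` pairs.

Answer: 169,62 62,76 76,33 33,223 223,115

Derivation:
Round 1 (k=49): L=169 R=62
Round 2 (k=49): L=62 R=76
Round 3 (k=34): L=76 R=33
Round 4 (k=12): L=33 R=223
Round 5 (k=21): L=223 R=115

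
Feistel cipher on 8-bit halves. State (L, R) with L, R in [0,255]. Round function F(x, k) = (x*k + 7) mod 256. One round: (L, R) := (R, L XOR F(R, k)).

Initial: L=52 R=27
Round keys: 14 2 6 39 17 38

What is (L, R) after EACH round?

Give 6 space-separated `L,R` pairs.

Answer: 27,181 181,106 106,54 54,43 43,212 212,84

Derivation:
Round 1 (k=14): L=27 R=181
Round 2 (k=2): L=181 R=106
Round 3 (k=6): L=106 R=54
Round 4 (k=39): L=54 R=43
Round 5 (k=17): L=43 R=212
Round 6 (k=38): L=212 R=84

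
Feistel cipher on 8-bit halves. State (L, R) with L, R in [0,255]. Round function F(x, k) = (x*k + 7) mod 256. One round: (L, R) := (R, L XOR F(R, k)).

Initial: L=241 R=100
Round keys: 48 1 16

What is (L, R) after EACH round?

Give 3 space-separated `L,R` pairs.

Round 1 (k=48): L=100 R=54
Round 2 (k=1): L=54 R=89
Round 3 (k=16): L=89 R=161

Answer: 100,54 54,89 89,161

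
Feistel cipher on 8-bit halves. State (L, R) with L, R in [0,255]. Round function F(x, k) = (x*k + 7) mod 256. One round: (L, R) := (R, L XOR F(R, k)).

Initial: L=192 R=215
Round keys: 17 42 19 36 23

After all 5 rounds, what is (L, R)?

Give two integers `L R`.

Round 1 (k=17): L=215 R=142
Round 2 (k=42): L=142 R=132
Round 3 (k=19): L=132 R=93
Round 4 (k=36): L=93 R=159
Round 5 (k=23): L=159 R=13

Answer: 159 13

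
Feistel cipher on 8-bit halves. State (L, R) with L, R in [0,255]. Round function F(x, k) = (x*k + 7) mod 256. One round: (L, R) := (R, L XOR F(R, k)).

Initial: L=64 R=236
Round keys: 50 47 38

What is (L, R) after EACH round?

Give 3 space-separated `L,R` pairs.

Answer: 236,95 95,148 148,160

Derivation:
Round 1 (k=50): L=236 R=95
Round 2 (k=47): L=95 R=148
Round 3 (k=38): L=148 R=160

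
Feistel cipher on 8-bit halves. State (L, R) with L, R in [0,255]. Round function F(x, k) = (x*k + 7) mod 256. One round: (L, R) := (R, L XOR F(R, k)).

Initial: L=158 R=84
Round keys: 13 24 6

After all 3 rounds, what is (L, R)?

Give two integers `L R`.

Round 1 (k=13): L=84 R=213
Round 2 (k=24): L=213 R=171
Round 3 (k=6): L=171 R=220

Answer: 171 220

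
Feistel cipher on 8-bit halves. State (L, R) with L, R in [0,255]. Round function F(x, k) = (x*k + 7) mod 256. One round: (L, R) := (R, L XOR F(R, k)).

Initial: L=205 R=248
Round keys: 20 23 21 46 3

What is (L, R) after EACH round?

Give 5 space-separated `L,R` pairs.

Answer: 248,170 170,181 181,74 74,230 230,243

Derivation:
Round 1 (k=20): L=248 R=170
Round 2 (k=23): L=170 R=181
Round 3 (k=21): L=181 R=74
Round 4 (k=46): L=74 R=230
Round 5 (k=3): L=230 R=243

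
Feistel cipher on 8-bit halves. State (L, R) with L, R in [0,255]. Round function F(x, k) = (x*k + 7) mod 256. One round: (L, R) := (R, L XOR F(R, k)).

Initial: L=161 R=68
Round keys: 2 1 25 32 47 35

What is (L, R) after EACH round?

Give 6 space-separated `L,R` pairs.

Answer: 68,46 46,113 113,62 62,182 182,79 79,98

Derivation:
Round 1 (k=2): L=68 R=46
Round 2 (k=1): L=46 R=113
Round 3 (k=25): L=113 R=62
Round 4 (k=32): L=62 R=182
Round 5 (k=47): L=182 R=79
Round 6 (k=35): L=79 R=98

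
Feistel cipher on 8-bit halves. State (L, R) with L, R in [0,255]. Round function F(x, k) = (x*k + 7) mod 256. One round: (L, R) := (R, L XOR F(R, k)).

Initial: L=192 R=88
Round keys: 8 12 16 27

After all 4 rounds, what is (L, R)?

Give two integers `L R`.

Round 1 (k=8): L=88 R=7
Round 2 (k=12): L=7 R=3
Round 3 (k=16): L=3 R=48
Round 4 (k=27): L=48 R=20

Answer: 48 20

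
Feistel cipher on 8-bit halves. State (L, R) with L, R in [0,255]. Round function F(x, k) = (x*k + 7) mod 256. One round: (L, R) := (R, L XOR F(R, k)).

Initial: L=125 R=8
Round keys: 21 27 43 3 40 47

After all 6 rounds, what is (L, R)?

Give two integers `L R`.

Round 1 (k=21): L=8 R=210
Round 2 (k=27): L=210 R=37
Round 3 (k=43): L=37 R=236
Round 4 (k=3): L=236 R=238
Round 5 (k=40): L=238 R=219
Round 6 (k=47): L=219 R=210

Answer: 219 210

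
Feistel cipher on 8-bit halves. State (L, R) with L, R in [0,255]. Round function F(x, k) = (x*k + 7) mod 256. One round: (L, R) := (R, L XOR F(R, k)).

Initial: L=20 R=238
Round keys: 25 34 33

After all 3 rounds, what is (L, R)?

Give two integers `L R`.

Round 1 (k=25): L=238 R=81
Round 2 (k=34): L=81 R=39
Round 3 (k=33): L=39 R=95

Answer: 39 95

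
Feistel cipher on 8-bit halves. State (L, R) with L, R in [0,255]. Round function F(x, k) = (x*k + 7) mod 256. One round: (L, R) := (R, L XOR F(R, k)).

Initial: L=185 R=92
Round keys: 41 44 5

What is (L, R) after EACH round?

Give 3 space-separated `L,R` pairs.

Round 1 (k=41): L=92 R=122
Round 2 (k=44): L=122 R=163
Round 3 (k=5): L=163 R=76

Answer: 92,122 122,163 163,76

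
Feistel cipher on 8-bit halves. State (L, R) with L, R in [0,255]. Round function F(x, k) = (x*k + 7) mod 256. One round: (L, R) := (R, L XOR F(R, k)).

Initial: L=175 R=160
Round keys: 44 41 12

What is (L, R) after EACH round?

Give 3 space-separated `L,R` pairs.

Answer: 160,40 40,207 207,147

Derivation:
Round 1 (k=44): L=160 R=40
Round 2 (k=41): L=40 R=207
Round 3 (k=12): L=207 R=147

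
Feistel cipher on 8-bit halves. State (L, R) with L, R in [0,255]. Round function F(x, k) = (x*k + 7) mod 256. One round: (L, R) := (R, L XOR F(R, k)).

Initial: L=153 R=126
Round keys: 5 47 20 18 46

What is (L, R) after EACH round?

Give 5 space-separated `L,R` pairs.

Answer: 126,228 228,157 157,175 175,200 200,88

Derivation:
Round 1 (k=5): L=126 R=228
Round 2 (k=47): L=228 R=157
Round 3 (k=20): L=157 R=175
Round 4 (k=18): L=175 R=200
Round 5 (k=46): L=200 R=88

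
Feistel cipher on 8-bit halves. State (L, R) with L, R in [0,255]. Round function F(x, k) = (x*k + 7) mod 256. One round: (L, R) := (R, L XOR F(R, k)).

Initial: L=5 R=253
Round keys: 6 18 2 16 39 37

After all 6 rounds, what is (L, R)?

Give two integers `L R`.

Round 1 (k=6): L=253 R=240
Round 2 (k=18): L=240 R=26
Round 3 (k=2): L=26 R=203
Round 4 (k=16): L=203 R=173
Round 5 (k=39): L=173 R=169
Round 6 (k=37): L=169 R=217

Answer: 169 217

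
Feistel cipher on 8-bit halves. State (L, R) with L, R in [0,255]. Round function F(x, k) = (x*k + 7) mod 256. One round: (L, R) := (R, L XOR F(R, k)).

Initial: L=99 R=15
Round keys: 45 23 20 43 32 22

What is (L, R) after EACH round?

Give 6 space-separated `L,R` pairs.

Answer: 15,201 201,25 25,50 50,116 116,181 181,225

Derivation:
Round 1 (k=45): L=15 R=201
Round 2 (k=23): L=201 R=25
Round 3 (k=20): L=25 R=50
Round 4 (k=43): L=50 R=116
Round 5 (k=32): L=116 R=181
Round 6 (k=22): L=181 R=225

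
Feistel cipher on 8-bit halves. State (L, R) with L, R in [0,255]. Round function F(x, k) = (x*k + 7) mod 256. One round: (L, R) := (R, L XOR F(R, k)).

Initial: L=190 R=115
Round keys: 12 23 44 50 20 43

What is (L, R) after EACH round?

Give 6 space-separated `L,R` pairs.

Round 1 (k=12): L=115 R=213
Round 2 (k=23): L=213 R=89
Round 3 (k=44): L=89 R=134
Round 4 (k=50): L=134 R=106
Round 5 (k=20): L=106 R=201
Round 6 (k=43): L=201 R=160

Answer: 115,213 213,89 89,134 134,106 106,201 201,160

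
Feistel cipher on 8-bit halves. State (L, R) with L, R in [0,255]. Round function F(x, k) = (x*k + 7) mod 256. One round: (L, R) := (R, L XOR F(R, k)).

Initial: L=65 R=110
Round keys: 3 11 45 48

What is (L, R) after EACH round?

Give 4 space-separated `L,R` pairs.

Answer: 110,16 16,217 217,60 60,158

Derivation:
Round 1 (k=3): L=110 R=16
Round 2 (k=11): L=16 R=217
Round 3 (k=45): L=217 R=60
Round 4 (k=48): L=60 R=158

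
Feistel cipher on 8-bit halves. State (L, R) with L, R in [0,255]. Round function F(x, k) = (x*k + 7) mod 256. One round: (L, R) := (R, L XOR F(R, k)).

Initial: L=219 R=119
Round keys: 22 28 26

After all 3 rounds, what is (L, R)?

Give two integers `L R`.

Round 1 (k=22): L=119 R=154
Round 2 (k=28): L=154 R=168
Round 3 (k=26): L=168 R=141

Answer: 168 141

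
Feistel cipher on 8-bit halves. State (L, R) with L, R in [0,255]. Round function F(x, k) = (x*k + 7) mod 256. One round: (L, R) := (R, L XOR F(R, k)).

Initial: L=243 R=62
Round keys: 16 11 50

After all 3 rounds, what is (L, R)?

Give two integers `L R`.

Answer: 221 37

Derivation:
Round 1 (k=16): L=62 R=20
Round 2 (k=11): L=20 R=221
Round 3 (k=50): L=221 R=37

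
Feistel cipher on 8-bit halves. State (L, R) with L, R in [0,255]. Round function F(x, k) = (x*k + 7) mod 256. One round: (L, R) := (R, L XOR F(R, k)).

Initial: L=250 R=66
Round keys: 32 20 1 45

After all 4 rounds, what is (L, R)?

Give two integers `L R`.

Round 1 (k=32): L=66 R=189
Round 2 (k=20): L=189 R=137
Round 3 (k=1): L=137 R=45
Round 4 (k=45): L=45 R=121

Answer: 45 121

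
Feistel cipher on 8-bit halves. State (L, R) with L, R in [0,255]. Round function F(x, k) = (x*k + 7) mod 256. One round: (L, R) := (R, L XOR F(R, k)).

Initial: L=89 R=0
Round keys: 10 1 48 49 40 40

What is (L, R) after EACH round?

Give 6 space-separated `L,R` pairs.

Answer: 0,94 94,101 101,169 169,5 5,102 102,242

Derivation:
Round 1 (k=10): L=0 R=94
Round 2 (k=1): L=94 R=101
Round 3 (k=48): L=101 R=169
Round 4 (k=49): L=169 R=5
Round 5 (k=40): L=5 R=102
Round 6 (k=40): L=102 R=242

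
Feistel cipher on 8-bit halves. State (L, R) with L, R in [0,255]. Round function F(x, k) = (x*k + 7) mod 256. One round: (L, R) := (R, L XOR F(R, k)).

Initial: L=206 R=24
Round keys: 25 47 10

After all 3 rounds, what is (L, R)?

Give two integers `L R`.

Round 1 (k=25): L=24 R=145
Round 2 (k=47): L=145 R=190
Round 3 (k=10): L=190 R=226

Answer: 190 226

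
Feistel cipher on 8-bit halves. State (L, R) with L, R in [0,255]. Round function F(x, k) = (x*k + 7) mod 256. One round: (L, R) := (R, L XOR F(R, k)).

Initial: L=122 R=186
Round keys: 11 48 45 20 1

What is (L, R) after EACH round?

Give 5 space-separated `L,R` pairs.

Answer: 186,127 127,109 109,79 79,94 94,42

Derivation:
Round 1 (k=11): L=186 R=127
Round 2 (k=48): L=127 R=109
Round 3 (k=45): L=109 R=79
Round 4 (k=20): L=79 R=94
Round 5 (k=1): L=94 R=42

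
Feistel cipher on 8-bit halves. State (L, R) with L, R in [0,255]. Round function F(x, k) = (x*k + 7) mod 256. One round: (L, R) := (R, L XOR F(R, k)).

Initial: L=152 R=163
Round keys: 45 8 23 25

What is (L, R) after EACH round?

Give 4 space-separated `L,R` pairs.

Round 1 (k=45): L=163 R=54
Round 2 (k=8): L=54 R=20
Round 3 (k=23): L=20 R=229
Round 4 (k=25): L=229 R=112

Answer: 163,54 54,20 20,229 229,112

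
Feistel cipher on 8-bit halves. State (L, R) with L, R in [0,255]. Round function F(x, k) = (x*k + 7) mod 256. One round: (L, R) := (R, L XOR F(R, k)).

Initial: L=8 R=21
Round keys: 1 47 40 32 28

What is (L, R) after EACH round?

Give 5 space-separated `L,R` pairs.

Answer: 21,20 20,166 166,227 227,193 193,192

Derivation:
Round 1 (k=1): L=21 R=20
Round 2 (k=47): L=20 R=166
Round 3 (k=40): L=166 R=227
Round 4 (k=32): L=227 R=193
Round 5 (k=28): L=193 R=192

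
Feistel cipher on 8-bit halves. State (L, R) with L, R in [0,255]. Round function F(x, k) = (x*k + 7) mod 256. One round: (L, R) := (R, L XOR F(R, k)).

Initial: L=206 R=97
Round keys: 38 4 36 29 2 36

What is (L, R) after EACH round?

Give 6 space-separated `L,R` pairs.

Answer: 97,163 163,242 242,172 172,113 113,69 69,202

Derivation:
Round 1 (k=38): L=97 R=163
Round 2 (k=4): L=163 R=242
Round 3 (k=36): L=242 R=172
Round 4 (k=29): L=172 R=113
Round 5 (k=2): L=113 R=69
Round 6 (k=36): L=69 R=202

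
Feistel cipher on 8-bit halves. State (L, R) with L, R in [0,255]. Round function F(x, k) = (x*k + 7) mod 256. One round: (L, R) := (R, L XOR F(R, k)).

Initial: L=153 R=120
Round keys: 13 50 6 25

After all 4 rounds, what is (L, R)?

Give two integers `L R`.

Answer: 79 245

Derivation:
Round 1 (k=13): L=120 R=134
Round 2 (k=50): L=134 R=75
Round 3 (k=6): L=75 R=79
Round 4 (k=25): L=79 R=245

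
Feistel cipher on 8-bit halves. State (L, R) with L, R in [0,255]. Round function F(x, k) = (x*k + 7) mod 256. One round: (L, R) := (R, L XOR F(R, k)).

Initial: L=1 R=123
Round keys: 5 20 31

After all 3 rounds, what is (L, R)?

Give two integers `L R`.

Answer: 200 80

Derivation:
Round 1 (k=5): L=123 R=111
Round 2 (k=20): L=111 R=200
Round 3 (k=31): L=200 R=80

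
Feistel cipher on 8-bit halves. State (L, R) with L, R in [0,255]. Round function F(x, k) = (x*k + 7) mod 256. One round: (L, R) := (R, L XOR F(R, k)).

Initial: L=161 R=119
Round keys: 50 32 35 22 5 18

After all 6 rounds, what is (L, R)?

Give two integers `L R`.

Answer: 55 124

Derivation:
Round 1 (k=50): L=119 R=228
Round 2 (k=32): L=228 R=240
Round 3 (k=35): L=240 R=51
Round 4 (k=22): L=51 R=153
Round 5 (k=5): L=153 R=55
Round 6 (k=18): L=55 R=124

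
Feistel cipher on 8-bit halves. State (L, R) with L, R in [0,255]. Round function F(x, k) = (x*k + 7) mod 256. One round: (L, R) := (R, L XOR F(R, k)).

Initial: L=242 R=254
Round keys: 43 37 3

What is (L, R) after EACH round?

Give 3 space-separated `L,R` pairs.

Round 1 (k=43): L=254 R=67
Round 2 (k=37): L=67 R=72
Round 3 (k=3): L=72 R=156

Answer: 254,67 67,72 72,156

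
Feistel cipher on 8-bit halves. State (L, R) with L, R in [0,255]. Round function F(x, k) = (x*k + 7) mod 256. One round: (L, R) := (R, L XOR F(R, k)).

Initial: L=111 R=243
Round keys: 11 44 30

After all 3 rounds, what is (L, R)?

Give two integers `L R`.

Answer: 8 224

Derivation:
Round 1 (k=11): L=243 R=23
Round 2 (k=44): L=23 R=8
Round 3 (k=30): L=8 R=224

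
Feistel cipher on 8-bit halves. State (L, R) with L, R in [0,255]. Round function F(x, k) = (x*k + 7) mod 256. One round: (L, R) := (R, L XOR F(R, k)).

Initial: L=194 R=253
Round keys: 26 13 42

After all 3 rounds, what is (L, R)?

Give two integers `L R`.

Answer: 187 206

Derivation:
Round 1 (k=26): L=253 R=123
Round 2 (k=13): L=123 R=187
Round 3 (k=42): L=187 R=206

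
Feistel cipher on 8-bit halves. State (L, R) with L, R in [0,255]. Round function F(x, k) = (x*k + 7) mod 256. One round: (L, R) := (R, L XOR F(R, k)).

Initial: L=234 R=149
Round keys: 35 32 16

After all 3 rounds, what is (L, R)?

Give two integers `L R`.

Answer: 18 171

Derivation:
Round 1 (k=35): L=149 R=140
Round 2 (k=32): L=140 R=18
Round 3 (k=16): L=18 R=171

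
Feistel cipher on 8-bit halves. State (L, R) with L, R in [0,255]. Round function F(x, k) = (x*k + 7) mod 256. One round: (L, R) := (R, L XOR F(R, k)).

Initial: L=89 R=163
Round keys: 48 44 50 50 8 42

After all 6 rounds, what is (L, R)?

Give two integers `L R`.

Round 1 (k=48): L=163 R=206
Round 2 (k=44): L=206 R=204
Round 3 (k=50): L=204 R=17
Round 4 (k=50): L=17 R=149
Round 5 (k=8): L=149 R=190
Round 6 (k=42): L=190 R=166

Answer: 190 166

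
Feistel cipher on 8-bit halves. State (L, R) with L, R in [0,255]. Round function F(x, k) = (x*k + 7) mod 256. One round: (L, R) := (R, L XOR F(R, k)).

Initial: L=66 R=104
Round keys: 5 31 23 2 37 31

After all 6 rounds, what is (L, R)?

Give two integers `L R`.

Round 1 (k=5): L=104 R=77
Round 2 (k=31): L=77 R=50
Round 3 (k=23): L=50 R=200
Round 4 (k=2): L=200 R=165
Round 5 (k=37): L=165 R=40
Round 6 (k=31): L=40 R=122

Answer: 40 122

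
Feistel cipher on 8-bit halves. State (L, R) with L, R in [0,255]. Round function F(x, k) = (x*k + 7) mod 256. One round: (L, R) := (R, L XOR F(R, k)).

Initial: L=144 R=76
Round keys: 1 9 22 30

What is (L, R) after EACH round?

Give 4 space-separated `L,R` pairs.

Round 1 (k=1): L=76 R=195
Round 2 (k=9): L=195 R=174
Round 3 (k=22): L=174 R=56
Round 4 (k=30): L=56 R=57

Answer: 76,195 195,174 174,56 56,57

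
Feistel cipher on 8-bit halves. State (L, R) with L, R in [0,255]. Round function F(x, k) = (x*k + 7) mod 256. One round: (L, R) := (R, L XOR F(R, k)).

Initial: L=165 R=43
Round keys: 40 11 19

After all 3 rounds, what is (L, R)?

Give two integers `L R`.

Round 1 (k=40): L=43 R=26
Round 2 (k=11): L=26 R=14
Round 3 (k=19): L=14 R=11

Answer: 14 11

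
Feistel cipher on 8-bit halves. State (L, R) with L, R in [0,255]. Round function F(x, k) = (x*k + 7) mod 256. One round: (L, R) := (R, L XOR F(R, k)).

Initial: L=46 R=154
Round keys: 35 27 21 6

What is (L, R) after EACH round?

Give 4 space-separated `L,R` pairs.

Answer: 154,59 59,218 218,210 210,41

Derivation:
Round 1 (k=35): L=154 R=59
Round 2 (k=27): L=59 R=218
Round 3 (k=21): L=218 R=210
Round 4 (k=6): L=210 R=41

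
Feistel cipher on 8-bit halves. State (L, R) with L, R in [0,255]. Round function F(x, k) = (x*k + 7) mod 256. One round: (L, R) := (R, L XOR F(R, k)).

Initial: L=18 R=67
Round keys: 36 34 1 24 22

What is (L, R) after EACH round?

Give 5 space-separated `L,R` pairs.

Answer: 67,97 97,170 170,208 208,45 45,53

Derivation:
Round 1 (k=36): L=67 R=97
Round 2 (k=34): L=97 R=170
Round 3 (k=1): L=170 R=208
Round 4 (k=24): L=208 R=45
Round 5 (k=22): L=45 R=53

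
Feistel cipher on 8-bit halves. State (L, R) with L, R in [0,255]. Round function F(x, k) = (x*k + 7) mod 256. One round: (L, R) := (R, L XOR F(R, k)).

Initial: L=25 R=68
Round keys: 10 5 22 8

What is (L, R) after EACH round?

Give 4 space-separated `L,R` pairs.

Round 1 (k=10): L=68 R=182
Round 2 (k=5): L=182 R=209
Round 3 (k=22): L=209 R=75
Round 4 (k=8): L=75 R=142

Answer: 68,182 182,209 209,75 75,142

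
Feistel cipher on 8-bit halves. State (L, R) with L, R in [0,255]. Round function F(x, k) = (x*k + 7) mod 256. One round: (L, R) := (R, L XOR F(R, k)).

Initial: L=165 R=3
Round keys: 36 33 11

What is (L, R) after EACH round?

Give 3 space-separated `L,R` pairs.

Answer: 3,214 214,158 158,7

Derivation:
Round 1 (k=36): L=3 R=214
Round 2 (k=33): L=214 R=158
Round 3 (k=11): L=158 R=7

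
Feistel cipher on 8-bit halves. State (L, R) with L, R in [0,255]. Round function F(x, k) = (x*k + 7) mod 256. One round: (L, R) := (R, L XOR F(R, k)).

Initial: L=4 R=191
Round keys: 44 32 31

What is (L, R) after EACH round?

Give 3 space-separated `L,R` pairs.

Round 1 (k=44): L=191 R=223
Round 2 (k=32): L=223 R=88
Round 3 (k=31): L=88 R=112

Answer: 191,223 223,88 88,112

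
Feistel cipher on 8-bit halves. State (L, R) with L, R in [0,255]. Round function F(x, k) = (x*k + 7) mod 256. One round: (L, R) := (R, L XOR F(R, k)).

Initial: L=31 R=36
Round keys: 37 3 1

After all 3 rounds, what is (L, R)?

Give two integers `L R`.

Round 1 (k=37): L=36 R=36
Round 2 (k=3): L=36 R=87
Round 3 (k=1): L=87 R=122

Answer: 87 122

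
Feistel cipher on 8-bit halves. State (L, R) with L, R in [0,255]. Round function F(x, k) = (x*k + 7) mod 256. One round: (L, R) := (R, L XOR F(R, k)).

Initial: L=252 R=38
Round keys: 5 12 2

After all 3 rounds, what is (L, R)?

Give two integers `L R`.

Answer: 149 8

Derivation:
Round 1 (k=5): L=38 R=57
Round 2 (k=12): L=57 R=149
Round 3 (k=2): L=149 R=8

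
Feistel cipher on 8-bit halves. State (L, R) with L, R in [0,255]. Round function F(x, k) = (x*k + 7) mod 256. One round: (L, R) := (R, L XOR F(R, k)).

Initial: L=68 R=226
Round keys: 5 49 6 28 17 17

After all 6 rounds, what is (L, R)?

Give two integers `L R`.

Round 1 (k=5): L=226 R=53
Round 2 (k=49): L=53 R=206
Round 3 (k=6): L=206 R=238
Round 4 (k=28): L=238 R=193
Round 5 (k=17): L=193 R=54
Round 6 (k=17): L=54 R=92

Answer: 54 92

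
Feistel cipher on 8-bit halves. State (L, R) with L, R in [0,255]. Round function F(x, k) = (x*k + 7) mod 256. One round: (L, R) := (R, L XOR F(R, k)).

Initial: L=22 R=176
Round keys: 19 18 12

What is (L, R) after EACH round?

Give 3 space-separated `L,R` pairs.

Answer: 176,1 1,169 169,242

Derivation:
Round 1 (k=19): L=176 R=1
Round 2 (k=18): L=1 R=169
Round 3 (k=12): L=169 R=242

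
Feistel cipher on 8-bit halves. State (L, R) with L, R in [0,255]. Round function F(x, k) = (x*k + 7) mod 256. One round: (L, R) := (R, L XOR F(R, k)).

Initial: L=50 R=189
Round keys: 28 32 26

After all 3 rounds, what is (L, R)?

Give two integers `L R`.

Answer: 154 42

Derivation:
Round 1 (k=28): L=189 R=129
Round 2 (k=32): L=129 R=154
Round 3 (k=26): L=154 R=42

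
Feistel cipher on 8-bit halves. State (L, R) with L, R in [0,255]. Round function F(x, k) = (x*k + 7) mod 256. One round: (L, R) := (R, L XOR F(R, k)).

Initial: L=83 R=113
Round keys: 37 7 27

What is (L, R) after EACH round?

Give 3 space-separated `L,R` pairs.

Answer: 113,15 15,1 1,45

Derivation:
Round 1 (k=37): L=113 R=15
Round 2 (k=7): L=15 R=1
Round 3 (k=27): L=1 R=45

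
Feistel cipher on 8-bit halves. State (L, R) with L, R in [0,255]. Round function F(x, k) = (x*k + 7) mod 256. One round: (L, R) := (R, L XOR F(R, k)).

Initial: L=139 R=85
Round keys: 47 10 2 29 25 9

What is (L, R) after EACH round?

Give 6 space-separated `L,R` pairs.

Answer: 85,41 41,244 244,198 198,129 129,102 102,28

Derivation:
Round 1 (k=47): L=85 R=41
Round 2 (k=10): L=41 R=244
Round 3 (k=2): L=244 R=198
Round 4 (k=29): L=198 R=129
Round 5 (k=25): L=129 R=102
Round 6 (k=9): L=102 R=28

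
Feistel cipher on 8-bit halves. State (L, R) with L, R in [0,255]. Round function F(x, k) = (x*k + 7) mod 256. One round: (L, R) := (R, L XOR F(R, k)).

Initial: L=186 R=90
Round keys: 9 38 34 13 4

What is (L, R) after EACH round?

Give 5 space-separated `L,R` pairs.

Round 1 (k=9): L=90 R=139
Round 2 (k=38): L=139 R=243
Round 3 (k=34): L=243 R=198
Round 4 (k=13): L=198 R=230
Round 5 (k=4): L=230 R=89

Answer: 90,139 139,243 243,198 198,230 230,89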